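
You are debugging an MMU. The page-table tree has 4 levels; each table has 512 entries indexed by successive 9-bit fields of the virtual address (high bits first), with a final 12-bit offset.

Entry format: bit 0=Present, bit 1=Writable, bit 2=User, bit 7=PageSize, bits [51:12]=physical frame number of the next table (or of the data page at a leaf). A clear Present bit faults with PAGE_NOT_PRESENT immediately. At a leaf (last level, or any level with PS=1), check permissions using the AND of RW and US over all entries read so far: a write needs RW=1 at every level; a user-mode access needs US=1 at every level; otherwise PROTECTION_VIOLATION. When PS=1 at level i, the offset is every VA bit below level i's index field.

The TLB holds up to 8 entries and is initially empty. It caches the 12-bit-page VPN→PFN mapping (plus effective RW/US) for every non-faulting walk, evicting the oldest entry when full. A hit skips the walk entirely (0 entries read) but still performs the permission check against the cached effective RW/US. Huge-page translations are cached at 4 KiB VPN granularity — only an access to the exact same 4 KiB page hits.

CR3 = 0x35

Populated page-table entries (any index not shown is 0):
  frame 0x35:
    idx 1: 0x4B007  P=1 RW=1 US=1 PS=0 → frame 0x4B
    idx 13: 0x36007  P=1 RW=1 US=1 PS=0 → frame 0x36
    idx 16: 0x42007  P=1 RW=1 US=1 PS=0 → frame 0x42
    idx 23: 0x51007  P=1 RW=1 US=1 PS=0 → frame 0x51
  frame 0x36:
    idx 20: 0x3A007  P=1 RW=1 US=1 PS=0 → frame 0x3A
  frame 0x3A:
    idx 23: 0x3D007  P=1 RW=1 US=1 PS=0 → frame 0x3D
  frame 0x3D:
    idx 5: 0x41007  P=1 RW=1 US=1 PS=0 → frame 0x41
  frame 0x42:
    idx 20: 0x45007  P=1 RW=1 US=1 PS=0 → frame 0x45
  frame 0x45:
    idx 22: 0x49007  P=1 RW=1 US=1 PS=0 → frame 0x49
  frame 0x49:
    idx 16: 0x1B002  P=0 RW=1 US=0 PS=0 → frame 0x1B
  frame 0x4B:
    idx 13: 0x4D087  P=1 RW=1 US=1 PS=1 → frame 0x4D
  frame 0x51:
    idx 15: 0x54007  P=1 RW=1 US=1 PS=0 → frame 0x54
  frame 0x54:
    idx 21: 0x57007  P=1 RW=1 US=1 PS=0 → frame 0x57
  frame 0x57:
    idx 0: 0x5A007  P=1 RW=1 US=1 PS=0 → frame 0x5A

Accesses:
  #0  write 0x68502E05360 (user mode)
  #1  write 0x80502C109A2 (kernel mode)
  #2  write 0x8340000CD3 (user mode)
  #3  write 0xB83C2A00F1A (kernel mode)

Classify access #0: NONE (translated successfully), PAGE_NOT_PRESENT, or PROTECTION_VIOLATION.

Walk each access:
#0 VA=0x68502E05360 (w,user):
  L0 @0x35[13] → 0x36007  P=1,RW=1,US=1,PS=0
  L1 @0x36[20] → 0x3A007  P=1,RW=1,US=1,PS=0
  L2 @0x3A[23] → 0x3D007  P=1,RW=1,US=1,PS=0
  L3 @0x3D[5] → 0x41007  P=1,RW=1,US=1,PS=0
  ⇒ phys 0x41360  [4 reads]
#1 VA=0x80502C109A2 (w,kernel):
  L0 @0x35[16] → 0x42007  P=1,RW=1,US=1,PS=0
  L1 @0x42[20] → 0x45007  P=1,RW=1,US=1,PS=0
  L2 @0x45[22] → 0x49007  P=1,RW=1,US=1,PS=0
  L3 @0x49[16] → 0x1B002  P=0,RW=1,US=0,PS=0
  ⇒ fault: PAGE_NOT_PRESENT  — 4 lookups
#2 VA=0x8340000CD3 (w,user):
  L0 @0x35[1] → 0x4B007  P=1,RW=1,US=1,PS=0
  L1 @0x4B[13] → 0x4D087  P=1,RW=1,US=1,PS=1
  ⇒ phys 0x4DCD3 (huge @L1)  [2 reads]
#3 VA=0xB83C2A00F1A (w,kernel):
  L0 @0x35[23] → 0x51007  P=1,RW=1,US=1,PS=0
  L1 @0x51[15] → 0x54007  P=1,RW=1,US=1,PS=0
  L2 @0x54[21] → 0x57007  P=1,RW=1,US=1,PS=0
  L3 @0x57[0] → 0x5A007  P=1,RW=1,US=1,PS=0
  ⇒ phys 0x5AF1A  [4 reads]

Access #0 fault: NONE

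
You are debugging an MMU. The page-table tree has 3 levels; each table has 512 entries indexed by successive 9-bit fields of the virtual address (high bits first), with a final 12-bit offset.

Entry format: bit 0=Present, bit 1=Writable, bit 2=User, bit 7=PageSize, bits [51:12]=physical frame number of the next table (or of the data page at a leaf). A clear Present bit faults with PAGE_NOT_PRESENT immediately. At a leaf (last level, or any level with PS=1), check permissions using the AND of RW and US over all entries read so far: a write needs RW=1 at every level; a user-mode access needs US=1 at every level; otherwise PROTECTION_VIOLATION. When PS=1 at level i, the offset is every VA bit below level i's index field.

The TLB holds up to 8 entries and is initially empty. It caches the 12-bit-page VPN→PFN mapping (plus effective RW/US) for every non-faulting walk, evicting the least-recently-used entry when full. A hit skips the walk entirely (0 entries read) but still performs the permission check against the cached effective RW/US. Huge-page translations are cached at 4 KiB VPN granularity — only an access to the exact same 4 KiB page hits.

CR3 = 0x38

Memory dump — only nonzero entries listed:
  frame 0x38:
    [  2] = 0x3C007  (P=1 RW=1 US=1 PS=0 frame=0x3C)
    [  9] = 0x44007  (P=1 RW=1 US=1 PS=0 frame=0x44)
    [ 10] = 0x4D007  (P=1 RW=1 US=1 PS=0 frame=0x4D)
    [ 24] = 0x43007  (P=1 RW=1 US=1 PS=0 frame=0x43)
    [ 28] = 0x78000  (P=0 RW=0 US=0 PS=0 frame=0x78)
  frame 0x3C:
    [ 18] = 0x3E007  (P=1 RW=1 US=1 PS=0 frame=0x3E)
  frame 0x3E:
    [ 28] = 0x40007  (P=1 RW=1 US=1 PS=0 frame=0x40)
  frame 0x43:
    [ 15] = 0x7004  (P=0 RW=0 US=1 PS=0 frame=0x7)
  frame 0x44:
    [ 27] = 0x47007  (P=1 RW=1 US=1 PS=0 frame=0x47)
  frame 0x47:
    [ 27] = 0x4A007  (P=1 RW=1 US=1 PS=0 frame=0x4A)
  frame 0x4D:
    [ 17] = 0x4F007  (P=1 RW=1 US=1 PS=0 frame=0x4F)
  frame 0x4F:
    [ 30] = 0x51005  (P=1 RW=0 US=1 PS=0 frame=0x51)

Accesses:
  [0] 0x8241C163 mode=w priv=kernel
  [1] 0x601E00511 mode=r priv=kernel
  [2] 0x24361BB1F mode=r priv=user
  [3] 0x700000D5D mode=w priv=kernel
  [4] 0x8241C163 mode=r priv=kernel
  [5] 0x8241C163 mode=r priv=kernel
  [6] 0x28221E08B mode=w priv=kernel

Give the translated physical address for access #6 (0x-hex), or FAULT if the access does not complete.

Per-access translation:
#0 VA=0x8241C163 (w,kernel):
  lvl0: tbl 0x38, slot 2 ⇒ 0x3C007 (P1/RW1/US1/PS0)
  lvl1: tbl 0x3C, slot 18 ⇒ 0x3E007 (P1/RW1/US1/PS0)
  lvl2: tbl 0x3E, slot 28 ⇒ 0x40007 (P1/RW1/US1/PS0)
  ✓ 0x40163  — 3 lookups
#1 VA=0x601E00511 (r,kernel):
  lvl0: tbl 0x38, slot 24 ⇒ 0x43007 (P1/RW1/US1/PS0)
  lvl1: tbl 0x43, slot 15 ⇒ 0x7004 (P0/RW0/US1/PS0)
  ✗ PAGE_NOT_PRESENT  [2 reads]
#2 VA=0x24361BB1F (r,user):
  lvl0: tbl 0x38, slot 9 ⇒ 0x44007 (P1/RW1/US1/PS0)
  lvl1: tbl 0x44, slot 27 ⇒ 0x47007 (P1/RW1/US1/PS0)
  lvl2: tbl 0x47, slot 27 ⇒ 0x4A007 (P1/RW1/US1/PS0)
  ✓ 0x4AB1F  — 3 lookups
#3 VA=0x700000D5D (w,kernel):
  lvl0: tbl 0x38, slot 28 ⇒ 0x78000 (P0/RW0/US0/PS0)
  ✗ PAGE_NOT_PRESENT  [1 reads]
#4 VA=0x8241C163 (r,kernel):
  TLB hit vpn=0x8241C → PA=0x40163
#5 VA=0x8241C163 (r,kernel):
  TLB hit vpn=0x8241C → PA=0x40163
#6 VA=0x28221E08B (w,kernel):
  lvl0: tbl 0x38, slot 10 ⇒ 0x4D007 (P1/RW1/US1/PS0)
  lvl1: tbl 0x4D, slot 17 ⇒ 0x4F007 (P1/RW1/US1/PS0)
  lvl2: tbl 0x4F, slot 30 ⇒ 0x51005 (P1/RW0/US1/PS0)
  ✗ PROTECTION_VIOLATION  [3 reads]

Access #6 PA: FAULT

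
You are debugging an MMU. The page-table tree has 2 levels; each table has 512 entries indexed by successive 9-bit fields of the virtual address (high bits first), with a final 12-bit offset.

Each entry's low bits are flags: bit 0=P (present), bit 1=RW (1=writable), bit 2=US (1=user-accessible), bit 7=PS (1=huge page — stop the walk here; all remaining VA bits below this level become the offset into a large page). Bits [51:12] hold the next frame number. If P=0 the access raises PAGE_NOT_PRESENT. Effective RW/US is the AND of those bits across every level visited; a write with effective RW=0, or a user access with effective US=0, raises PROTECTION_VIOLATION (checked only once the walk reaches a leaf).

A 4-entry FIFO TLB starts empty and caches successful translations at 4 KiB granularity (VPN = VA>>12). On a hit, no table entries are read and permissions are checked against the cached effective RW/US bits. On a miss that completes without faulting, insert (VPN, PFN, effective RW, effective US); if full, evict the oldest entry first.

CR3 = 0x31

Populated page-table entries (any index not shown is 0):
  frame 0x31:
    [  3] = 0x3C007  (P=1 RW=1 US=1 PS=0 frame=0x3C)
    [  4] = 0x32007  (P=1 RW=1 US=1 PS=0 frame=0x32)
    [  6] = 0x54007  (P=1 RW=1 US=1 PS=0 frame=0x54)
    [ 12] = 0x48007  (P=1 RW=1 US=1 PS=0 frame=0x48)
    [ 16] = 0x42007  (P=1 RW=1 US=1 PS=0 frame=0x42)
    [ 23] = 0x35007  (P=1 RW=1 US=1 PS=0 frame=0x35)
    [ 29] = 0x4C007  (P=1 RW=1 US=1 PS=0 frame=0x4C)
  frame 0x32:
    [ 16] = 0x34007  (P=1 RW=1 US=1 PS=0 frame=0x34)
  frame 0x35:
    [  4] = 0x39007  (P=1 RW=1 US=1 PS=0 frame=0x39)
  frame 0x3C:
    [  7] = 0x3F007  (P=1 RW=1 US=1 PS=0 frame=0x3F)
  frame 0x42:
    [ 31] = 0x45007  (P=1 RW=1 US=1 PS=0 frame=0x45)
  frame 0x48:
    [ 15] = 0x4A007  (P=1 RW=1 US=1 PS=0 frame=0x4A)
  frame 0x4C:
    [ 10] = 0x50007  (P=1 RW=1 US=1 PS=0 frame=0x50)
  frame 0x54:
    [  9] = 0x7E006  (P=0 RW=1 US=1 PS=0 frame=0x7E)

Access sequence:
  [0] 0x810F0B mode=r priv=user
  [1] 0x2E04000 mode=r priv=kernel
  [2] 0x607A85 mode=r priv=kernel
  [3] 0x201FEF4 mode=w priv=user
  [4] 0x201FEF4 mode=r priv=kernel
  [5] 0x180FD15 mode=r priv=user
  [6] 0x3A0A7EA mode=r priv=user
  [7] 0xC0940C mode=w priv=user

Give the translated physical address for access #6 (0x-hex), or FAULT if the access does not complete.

Walk each access:
#0 VA=0x810F0B (r,user):
  lvl0: tbl 0x31, slot 4 ⇒ 0x32007 (P1/RW1/US1/PS0)
  lvl1: tbl 0x32, slot 16 ⇒ 0x34007 (P1/RW1/US1/PS0)
  ✓ 0x34F0B  — 2 lookups
#1 VA=0x2E04000 (r,kernel):
  lvl0: tbl 0x31, slot 23 ⇒ 0x35007 (P1/RW1/US1/PS0)
  lvl1: tbl 0x35, slot 4 ⇒ 0x39007 (P1/RW1/US1/PS0)
  ✓ 0x39000  — 2 lookups
#2 VA=0x607A85 (r,kernel):
  lvl0: tbl 0x31, slot 3 ⇒ 0x3C007 (P1/RW1/US1/PS0)
  lvl1: tbl 0x3C, slot 7 ⇒ 0x3F007 (P1/RW1/US1/PS0)
  ✓ 0x3FA85  — 2 lookups
#3 VA=0x201FEF4 (w,user):
  lvl0: tbl 0x31, slot 16 ⇒ 0x42007 (P1/RW1/US1/PS0)
  lvl1: tbl 0x42, slot 31 ⇒ 0x45007 (P1/RW1/US1/PS0)
  ✓ 0x45EF4  — 2 lookups
#4 VA=0x201FEF4 (r,kernel):
  TLB hit vpn=0x201F → PA=0x45EF4
#5 VA=0x180FD15 (r,user):
  lvl0: tbl 0x31, slot 12 ⇒ 0x48007 (P1/RW1/US1/PS0)
  lvl1: tbl 0x48, slot 15 ⇒ 0x4A007 (P1/RW1/US1/PS0)
  ✓ 0x4AD15  — 2 lookups
#6 VA=0x3A0A7EA (r,user):
  lvl0: tbl 0x31, slot 29 ⇒ 0x4C007 (P1/RW1/US1/PS0)
  lvl1: tbl 0x4C, slot 10 ⇒ 0x50007 (P1/RW1/US1/PS0)
  ✓ 0x507EA  — 2 lookups
#7 VA=0xC0940C (w,user):
  lvl0: tbl 0x31, slot 6 ⇒ 0x54007 (P1/RW1/US1/PS0)
  lvl1: tbl 0x54, slot 9 ⇒ 0x7E006 (P0/RW1/US1/PS0)
  → PAGE_NOT_PRESENT  (2 entries read)

Access #6 PA: 0x507EA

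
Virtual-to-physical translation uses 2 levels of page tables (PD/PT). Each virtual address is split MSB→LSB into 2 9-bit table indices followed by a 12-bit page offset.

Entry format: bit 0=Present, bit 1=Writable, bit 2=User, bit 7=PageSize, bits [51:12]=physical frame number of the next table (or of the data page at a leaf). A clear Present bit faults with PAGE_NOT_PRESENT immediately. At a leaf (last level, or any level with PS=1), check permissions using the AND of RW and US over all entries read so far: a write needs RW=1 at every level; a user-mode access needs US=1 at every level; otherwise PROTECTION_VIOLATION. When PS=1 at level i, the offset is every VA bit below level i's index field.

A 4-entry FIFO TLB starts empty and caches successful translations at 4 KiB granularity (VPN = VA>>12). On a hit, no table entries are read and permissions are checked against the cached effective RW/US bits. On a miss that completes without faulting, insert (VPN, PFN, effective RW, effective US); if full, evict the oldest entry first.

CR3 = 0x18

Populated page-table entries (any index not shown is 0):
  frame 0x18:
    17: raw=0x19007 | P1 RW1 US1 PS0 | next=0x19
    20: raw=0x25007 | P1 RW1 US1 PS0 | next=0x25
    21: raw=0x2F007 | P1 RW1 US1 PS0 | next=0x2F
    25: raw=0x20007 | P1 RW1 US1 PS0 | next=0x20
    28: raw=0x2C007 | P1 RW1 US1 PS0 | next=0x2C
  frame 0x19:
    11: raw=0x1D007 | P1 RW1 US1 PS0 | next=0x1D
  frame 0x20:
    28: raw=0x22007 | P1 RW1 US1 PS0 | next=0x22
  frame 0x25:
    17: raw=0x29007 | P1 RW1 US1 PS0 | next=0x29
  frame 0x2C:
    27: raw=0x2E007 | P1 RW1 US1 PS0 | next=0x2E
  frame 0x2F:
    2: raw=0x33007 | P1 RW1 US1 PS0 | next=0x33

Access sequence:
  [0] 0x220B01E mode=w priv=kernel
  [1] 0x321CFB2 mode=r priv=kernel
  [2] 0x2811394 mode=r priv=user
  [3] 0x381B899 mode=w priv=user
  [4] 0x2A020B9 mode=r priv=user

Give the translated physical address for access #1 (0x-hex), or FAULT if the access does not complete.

Per-access translation:
#0 VA=0x220B01E (w,kernel):
  L0: frame=0x18 idx=17 entry=0x19007 [P=1 RW=1 US=1 PS=0]
  L1: frame=0x19 idx=11 entry=0x1D007 [P=1 RW=1 US=1 PS=0]
  ⇒ phys 0x1D01E  [2 reads]
#1 VA=0x321CFB2 (r,kernel):
  L0: frame=0x18 idx=25 entry=0x20007 [P=1 RW=1 US=1 PS=0]
  L1: frame=0x20 idx=28 entry=0x22007 [P=1 RW=1 US=1 PS=0]
  ⇒ phys 0x22FB2  [2 reads]
#2 VA=0x2811394 (r,user):
  L0: frame=0x18 idx=20 entry=0x25007 [P=1 RW=1 US=1 PS=0]
  L1: frame=0x25 idx=17 entry=0x29007 [P=1 RW=1 US=1 PS=0]
  ⇒ phys 0x29394  [2 reads]
#3 VA=0x381B899 (w,user):
  L0: frame=0x18 idx=28 entry=0x2C007 [P=1 RW=1 US=1 PS=0]
  L1: frame=0x2C idx=27 entry=0x2E007 [P=1 RW=1 US=1 PS=0]
  ⇒ phys 0x2E899  [2 reads]
#4 VA=0x2A020B9 (r,user):
  L0: frame=0x18 idx=21 entry=0x2F007 [P=1 RW=1 US=1 PS=0]
  L1: frame=0x2F idx=2 entry=0x33007 [P=1 RW=1 US=1 PS=0]
  ⇒ phys 0x330B9  [2 reads]

Access #1 PA: 0x22FB2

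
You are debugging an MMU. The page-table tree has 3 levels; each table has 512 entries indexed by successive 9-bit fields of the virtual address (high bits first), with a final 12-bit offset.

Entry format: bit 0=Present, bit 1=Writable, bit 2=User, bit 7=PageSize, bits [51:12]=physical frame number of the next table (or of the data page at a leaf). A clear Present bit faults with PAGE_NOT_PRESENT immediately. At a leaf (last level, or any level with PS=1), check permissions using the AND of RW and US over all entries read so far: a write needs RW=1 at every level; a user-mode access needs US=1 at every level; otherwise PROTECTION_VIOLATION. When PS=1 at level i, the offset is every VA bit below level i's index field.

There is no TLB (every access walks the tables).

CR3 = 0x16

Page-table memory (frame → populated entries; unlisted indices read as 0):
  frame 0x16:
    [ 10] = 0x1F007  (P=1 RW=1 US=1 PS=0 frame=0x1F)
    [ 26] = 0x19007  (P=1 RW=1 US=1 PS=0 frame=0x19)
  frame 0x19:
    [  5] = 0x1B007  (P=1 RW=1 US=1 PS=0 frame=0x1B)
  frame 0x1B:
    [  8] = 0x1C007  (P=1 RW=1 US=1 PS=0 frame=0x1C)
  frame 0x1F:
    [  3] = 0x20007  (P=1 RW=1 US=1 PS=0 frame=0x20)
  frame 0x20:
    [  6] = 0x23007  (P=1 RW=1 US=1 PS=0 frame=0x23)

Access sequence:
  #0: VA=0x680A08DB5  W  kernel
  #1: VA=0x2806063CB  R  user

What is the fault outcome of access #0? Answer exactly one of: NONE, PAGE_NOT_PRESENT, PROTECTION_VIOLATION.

Trace:
#0 VA=0x680A08DB5 (w,kernel):
  L0 @0x16[26] → 0x19007  P=1,RW=1,US=1,PS=0
  L1 @0x19[5] → 0x1B007  P=1,RW=1,US=1,PS=0
  L2 @0x1B[8] → 0x1C007  P=1,RW=1,US=1,PS=0
  ✓ 0x1CDB5  — 3 lookups
#1 VA=0x2806063CB (r,user):
  L0 @0x16[10] → 0x1F007  P=1,RW=1,US=1,PS=0
  L1 @0x1F[3] → 0x20007  P=1,RW=1,US=1,PS=0
  L2 @0x20[6] → 0x23007  P=1,RW=1,US=1,PS=0
  ✓ 0x233CB  — 3 lookups

Access #0 fault: NONE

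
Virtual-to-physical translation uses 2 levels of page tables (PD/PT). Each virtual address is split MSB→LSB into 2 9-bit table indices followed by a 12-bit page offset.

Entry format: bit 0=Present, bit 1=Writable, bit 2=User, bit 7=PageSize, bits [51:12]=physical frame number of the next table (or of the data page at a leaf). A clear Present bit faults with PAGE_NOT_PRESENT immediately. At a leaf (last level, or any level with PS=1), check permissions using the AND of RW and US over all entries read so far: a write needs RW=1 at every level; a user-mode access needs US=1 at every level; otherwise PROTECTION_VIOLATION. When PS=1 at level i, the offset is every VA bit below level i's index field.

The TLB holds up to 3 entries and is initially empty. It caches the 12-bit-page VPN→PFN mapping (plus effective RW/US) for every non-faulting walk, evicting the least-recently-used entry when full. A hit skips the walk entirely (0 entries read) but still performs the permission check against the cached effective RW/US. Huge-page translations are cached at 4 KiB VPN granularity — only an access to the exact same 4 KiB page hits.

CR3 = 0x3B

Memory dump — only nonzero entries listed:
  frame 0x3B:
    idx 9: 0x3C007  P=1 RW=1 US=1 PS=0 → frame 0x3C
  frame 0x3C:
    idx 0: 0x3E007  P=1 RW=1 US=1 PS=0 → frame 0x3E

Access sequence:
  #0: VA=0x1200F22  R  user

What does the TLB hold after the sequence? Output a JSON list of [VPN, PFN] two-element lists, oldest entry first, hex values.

Walk each access:
#0 VA=0x1200F22 (r,user):
  lvl0: tbl 0x3B, slot 9 ⇒ 0x3C007 (P1/RW1/US1/PS0)
  lvl1: tbl 0x3C, slot 0 ⇒ 0x3E007 (P1/RW1/US1/PS0)
  ⇒ phys 0x3EF22  [2 reads]

TLB: [["0x1200", "0x3E"]]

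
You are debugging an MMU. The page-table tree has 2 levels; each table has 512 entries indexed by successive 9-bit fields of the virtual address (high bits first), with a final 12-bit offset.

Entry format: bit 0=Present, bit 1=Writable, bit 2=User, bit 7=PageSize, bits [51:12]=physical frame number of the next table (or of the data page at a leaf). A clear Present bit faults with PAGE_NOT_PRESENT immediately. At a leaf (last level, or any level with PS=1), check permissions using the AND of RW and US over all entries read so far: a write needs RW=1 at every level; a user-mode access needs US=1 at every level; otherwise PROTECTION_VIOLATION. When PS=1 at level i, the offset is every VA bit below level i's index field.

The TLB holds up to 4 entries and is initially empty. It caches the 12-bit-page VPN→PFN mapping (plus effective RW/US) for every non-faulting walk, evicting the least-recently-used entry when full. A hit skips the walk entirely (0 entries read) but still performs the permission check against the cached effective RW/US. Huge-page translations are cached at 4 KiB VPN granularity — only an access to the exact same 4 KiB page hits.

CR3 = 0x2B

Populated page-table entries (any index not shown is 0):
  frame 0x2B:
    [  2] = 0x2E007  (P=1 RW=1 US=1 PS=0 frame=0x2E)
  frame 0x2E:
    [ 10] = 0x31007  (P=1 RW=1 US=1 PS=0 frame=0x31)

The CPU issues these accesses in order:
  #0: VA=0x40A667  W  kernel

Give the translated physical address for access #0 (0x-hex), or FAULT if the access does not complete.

Per-access translation:
#0 VA=0x40A667 (w,kernel):
  L0 @0x2B[2] → 0x2E007  P=1,RW=1,US=1,PS=0
  L1 @0x2E[10] → 0x31007  P=1,RW=1,US=1,PS=0
  ⇒ phys 0x31667  [2 reads]

Access #0 PA: 0x31667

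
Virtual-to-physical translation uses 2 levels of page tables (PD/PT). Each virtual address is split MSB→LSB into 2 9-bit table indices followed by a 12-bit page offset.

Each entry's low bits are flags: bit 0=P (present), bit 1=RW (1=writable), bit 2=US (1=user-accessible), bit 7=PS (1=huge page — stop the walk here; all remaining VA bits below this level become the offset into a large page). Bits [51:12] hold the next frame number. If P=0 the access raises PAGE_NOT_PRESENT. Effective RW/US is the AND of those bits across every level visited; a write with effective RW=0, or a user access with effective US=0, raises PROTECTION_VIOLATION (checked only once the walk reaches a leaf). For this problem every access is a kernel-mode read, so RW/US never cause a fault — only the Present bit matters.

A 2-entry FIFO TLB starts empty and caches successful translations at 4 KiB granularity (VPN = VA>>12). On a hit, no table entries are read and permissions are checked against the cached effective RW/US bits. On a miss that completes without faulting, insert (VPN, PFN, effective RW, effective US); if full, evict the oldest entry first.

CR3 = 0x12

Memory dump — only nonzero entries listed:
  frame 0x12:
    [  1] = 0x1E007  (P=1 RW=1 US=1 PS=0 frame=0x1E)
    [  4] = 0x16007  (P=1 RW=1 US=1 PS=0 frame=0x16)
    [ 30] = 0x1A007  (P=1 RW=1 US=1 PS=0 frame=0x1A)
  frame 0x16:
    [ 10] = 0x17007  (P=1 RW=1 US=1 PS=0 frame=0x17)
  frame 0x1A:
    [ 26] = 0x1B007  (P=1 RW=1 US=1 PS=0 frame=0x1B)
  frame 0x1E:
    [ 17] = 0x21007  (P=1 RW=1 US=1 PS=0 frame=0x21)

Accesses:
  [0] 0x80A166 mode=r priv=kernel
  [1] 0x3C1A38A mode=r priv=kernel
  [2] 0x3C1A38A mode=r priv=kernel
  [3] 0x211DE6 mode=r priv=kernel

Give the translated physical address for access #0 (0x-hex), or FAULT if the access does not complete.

Per-access translation:
#0 VA=0x80A166 (r,kernel):
  L0 @0x12[4] → 0x16007  P=1,RW=1,US=1,PS=0
  L1 @0x16[10] → 0x17007  P=1,RW=1,US=1,PS=0
  ⇒ phys 0x17166  [2 reads]
#1 VA=0x3C1A38A (r,kernel):
  L0 @0x12[30] → 0x1A007  P=1,RW=1,US=1,PS=0
  L1 @0x1A[26] → 0x1B007  P=1,RW=1,US=1,PS=0
  ⇒ phys 0x1B38A  [2 reads]
#2 VA=0x3C1A38A (r,kernel):
  TLB hit vpn=0x3C1A → PA=0x1B38A
#3 VA=0x211DE6 (r,kernel):
  L0 @0x12[1] → 0x1E007  P=1,RW=1,US=1,PS=0
  L1 @0x1E[17] → 0x21007  P=1,RW=1,US=1,PS=0
  ⇒ phys 0x21DE6  [2 reads]

Access #0 PA: 0x17166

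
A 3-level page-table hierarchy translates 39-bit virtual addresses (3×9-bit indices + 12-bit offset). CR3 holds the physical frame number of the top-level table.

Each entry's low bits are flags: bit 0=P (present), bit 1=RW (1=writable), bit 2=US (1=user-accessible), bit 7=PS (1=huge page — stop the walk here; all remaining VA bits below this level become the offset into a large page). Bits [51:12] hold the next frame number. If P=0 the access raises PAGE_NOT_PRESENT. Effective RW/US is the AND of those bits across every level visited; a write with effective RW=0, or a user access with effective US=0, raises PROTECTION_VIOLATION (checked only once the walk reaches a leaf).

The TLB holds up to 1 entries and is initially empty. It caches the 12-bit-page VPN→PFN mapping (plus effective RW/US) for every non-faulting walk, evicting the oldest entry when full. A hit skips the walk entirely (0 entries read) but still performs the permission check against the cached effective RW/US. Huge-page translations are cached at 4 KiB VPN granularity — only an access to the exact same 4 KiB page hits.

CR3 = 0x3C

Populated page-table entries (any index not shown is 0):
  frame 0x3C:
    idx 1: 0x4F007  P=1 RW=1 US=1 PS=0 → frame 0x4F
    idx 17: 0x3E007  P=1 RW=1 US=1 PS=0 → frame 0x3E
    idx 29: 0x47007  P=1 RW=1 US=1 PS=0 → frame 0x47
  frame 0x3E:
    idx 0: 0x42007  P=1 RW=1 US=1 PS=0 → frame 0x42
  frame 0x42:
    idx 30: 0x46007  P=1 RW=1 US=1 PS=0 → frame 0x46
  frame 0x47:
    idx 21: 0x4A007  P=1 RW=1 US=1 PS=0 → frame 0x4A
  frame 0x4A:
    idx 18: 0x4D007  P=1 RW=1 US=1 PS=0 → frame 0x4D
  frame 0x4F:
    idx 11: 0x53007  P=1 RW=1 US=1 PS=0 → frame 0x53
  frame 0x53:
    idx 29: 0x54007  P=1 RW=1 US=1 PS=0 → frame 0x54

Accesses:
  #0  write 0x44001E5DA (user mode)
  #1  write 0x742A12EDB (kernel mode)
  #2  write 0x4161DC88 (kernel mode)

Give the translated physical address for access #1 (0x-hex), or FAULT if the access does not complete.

Walk each access:
#0 VA=0x44001E5DA (w,user):
  [0] read 0x3C idx=17: raw=0x3E007 flags P=1 W=1 U=1 S=0
  [1] read 0x3E idx=0: raw=0x42007 flags P=1 W=1 U=1 S=0
  [2] read 0x42 idx=30: raw=0x46007 flags P=1 W=1 U=1 S=0
  ✓ 0x465DA  — 3 lookups
#1 VA=0x742A12EDB (w,kernel):
  [0] read 0x3C idx=29: raw=0x47007 flags P=1 W=1 U=1 S=0
  [1] read 0x47 idx=21: raw=0x4A007 flags P=1 W=1 U=1 S=0
  [2] read 0x4A idx=18: raw=0x4D007 flags P=1 W=1 U=1 S=0
  ✓ 0x4DEDB  — 3 lookups
#2 VA=0x4161DC88 (w,kernel):
  [0] read 0x3C idx=1: raw=0x4F007 flags P=1 W=1 U=1 S=0
  [1] read 0x4F idx=11: raw=0x53007 flags P=1 W=1 U=1 S=0
  [2] read 0x53 idx=29: raw=0x54007 flags P=1 W=1 U=1 S=0
  ✓ 0x54C88  — 3 lookups

Access #1 PA: 0x4DEDB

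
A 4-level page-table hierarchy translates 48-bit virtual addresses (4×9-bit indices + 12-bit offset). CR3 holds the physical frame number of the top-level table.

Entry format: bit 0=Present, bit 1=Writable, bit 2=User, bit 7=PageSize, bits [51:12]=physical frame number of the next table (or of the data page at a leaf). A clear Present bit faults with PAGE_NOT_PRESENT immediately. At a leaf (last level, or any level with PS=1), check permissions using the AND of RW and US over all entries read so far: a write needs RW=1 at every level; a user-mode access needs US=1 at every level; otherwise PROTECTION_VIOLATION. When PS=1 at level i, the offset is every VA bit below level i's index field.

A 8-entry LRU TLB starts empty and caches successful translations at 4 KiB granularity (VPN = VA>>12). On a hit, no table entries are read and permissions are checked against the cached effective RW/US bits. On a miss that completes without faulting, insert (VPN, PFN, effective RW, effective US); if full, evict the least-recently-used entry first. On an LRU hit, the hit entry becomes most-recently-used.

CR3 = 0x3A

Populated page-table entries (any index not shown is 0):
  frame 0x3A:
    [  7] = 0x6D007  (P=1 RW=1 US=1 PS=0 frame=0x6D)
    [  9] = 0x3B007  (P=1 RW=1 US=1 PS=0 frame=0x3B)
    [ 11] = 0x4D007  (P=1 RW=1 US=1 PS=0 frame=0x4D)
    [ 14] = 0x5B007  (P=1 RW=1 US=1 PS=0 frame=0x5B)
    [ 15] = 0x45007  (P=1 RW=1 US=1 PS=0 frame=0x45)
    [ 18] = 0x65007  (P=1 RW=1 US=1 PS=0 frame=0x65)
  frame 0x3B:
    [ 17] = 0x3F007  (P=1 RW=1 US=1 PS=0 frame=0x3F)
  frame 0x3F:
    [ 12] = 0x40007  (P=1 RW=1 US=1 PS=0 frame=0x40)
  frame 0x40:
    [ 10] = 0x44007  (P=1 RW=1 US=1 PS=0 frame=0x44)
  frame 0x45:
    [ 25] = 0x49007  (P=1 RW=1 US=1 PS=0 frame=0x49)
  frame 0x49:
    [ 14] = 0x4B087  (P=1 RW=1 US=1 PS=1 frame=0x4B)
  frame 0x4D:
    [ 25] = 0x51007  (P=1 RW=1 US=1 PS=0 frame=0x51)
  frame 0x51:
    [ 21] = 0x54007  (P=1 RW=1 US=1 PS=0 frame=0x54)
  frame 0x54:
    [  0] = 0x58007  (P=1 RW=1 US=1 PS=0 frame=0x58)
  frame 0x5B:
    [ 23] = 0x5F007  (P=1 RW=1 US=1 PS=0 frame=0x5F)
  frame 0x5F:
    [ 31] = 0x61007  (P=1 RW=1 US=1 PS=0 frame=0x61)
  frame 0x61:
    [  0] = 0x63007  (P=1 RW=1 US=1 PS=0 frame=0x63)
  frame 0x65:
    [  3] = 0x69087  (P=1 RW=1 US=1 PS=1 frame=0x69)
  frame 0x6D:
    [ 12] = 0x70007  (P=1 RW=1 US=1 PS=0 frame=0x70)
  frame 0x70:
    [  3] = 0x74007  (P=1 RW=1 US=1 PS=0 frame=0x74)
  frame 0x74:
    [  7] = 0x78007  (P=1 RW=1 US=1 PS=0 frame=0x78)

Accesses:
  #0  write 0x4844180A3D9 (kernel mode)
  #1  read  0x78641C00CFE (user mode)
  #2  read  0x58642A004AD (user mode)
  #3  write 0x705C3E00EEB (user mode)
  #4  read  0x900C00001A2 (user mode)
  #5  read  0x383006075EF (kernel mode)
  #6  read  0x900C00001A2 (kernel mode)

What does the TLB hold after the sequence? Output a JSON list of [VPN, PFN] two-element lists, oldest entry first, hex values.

Per-access translation:
#0 VA=0x4844180A3D9 (w,kernel):
  [0] read 0x3A idx=9: raw=0x3B007 flags P=1 W=1 U=1 S=0
  [1] read 0x3B idx=17: raw=0x3F007 flags P=1 W=1 U=1 S=0
  [2] read 0x3F idx=12: raw=0x40007 flags P=1 W=1 U=1 S=0
  [3] read 0x40 idx=10: raw=0x44007 flags P=1 W=1 U=1 S=0
  ✓ 0x443D9  — 4 lookups
#1 VA=0x78641C00CFE (r,user):
  [0] read 0x3A idx=15: raw=0x45007 flags P=1 W=1 U=1 S=0
  [1] read 0x45 idx=25: raw=0x49007 flags P=1 W=1 U=1 S=0
  [2] read 0x49 idx=14: raw=0x4B087 flags P=1 W=1 U=1 S=1
  ✓ 0x4BCFE (huge @L2)  — 3 lookups
#2 VA=0x58642A004AD (r,user):
  [0] read 0x3A idx=11: raw=0x4D007 flags P=1 W=1 U=1 S=0
  [1] read 0x4D idx=25: raw=0x51007 flags P=1 W=1 U=1 S=0
  [2] read 0x51 idx=21: raw=0x54007 flags P=1 W=1 U=1 S=0
  [3] read 0x54 idx=0: raw=0x58007 flags P=1 W=1 U=1 S=0
  ✓ 0x584AD  — 4 lookups
#3 VA=0x705C3E00EEB (w,user):
  [0] read 0x3A idx=14: raw=0x5B007 flags P=1 W=1 U=1 S=0
  [1] read 0x5B idx=23: raw=0x5F007 flags P=1 W=1 U=1 S=0
  [2] read 0x5F idx=31: raw=0x61007 flags P=1 W=1 U=1 S=0
  [3] read 0x61 idx=0: raw=0x63007 flags P=1 W=1 U=1 S=0
  ✓ 0x63EEB  — 4 lookups
#4 VA=0x900C00001A2 (r,user):
  [0] read 0x3A idx=18: raw=0x65007 flags P=1 W=1 U=1 S=0
  [1] read 0x65 idx=3: raw=0x69087 flags P=1 W=1 U=1 S=1
  ✓ 0x691A2 (huge @L1)  — 2 lookups
#5 VA=0x383006075EF (r,kernel):
  [0] read 0x3A idx=7: raw=0x6D007 flags P=1 W=1 U=1 S=0
  [1] read 0x6D idx=12: raw=0x70007 flags P=1 W=1 U=1 S=0
  [2] read 0x70 idx=3: raw=0x74007 flags P=1 W=1 U=1 S=0
  [3] read 0x74 idx=7: raw=0x78007 flags P=1 W=1 U=1 S=0
  ✓ 0x785EF  — 4 lookups
#6 VA=0x900C00001A2 (r,kernel):
  TLB hit vpn=0x900C0000 → PA=0x691A2

TLB: [["0x4844180A", "0x44"], ["0x78641C00", "0x4B"], ["0x58642A00", "0x58"], ["0x705C3E00", "0x63"], ["0x38300607", "0x78"], ["0x900C0000", "0x69"]]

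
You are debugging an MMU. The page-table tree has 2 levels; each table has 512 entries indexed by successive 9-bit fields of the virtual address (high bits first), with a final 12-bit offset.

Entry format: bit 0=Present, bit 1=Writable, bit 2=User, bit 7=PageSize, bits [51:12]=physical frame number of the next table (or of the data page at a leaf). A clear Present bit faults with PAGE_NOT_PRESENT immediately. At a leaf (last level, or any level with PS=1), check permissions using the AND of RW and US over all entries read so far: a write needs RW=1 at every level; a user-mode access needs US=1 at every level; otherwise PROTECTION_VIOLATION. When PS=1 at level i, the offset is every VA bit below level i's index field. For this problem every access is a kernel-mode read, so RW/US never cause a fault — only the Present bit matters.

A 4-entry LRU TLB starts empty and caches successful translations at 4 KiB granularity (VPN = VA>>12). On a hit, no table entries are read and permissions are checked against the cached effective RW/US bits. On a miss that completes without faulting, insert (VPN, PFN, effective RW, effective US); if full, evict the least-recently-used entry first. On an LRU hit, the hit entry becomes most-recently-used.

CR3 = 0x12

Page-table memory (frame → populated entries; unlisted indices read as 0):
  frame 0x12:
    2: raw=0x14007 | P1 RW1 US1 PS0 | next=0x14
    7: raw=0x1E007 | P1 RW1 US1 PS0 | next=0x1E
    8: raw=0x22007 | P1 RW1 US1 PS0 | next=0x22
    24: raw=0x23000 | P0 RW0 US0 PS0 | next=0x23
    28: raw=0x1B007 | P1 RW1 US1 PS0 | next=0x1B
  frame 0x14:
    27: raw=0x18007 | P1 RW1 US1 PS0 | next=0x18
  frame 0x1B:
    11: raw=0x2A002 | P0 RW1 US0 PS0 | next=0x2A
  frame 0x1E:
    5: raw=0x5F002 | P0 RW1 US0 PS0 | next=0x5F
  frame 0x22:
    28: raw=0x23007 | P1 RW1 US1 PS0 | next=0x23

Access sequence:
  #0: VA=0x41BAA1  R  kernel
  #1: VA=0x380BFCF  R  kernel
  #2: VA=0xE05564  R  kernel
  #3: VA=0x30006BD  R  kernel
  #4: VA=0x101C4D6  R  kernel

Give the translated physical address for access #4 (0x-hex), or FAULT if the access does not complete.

Trace:
#0 VA=0x41BAA1 (r,kernel):
  [0] read 0x12 idx=2: raw=0x14007 flags P=1 W=1 U=1 S=0
  [1] read 0x14 idx=27: raw=0x18007 flags P=1 W=1 U=1 S=0
  ⇒ phys 0x18AA1  [2 reads]
#1 VA=0x380BFCF (r,kernel):
  [0] read 0x12 idx=28: raw=0x1B007 flags P=1 W=1 U=1 S=0
  [1] read 0x1B idx=11: raw=0x2A002 flags P=0 W=1 U=0 S=0
  ✗ PAGE_NOT_PRESENT  [2 reads]
#2 VA=0xE05564 (r,kernel):
  [0] read 0x12 idx=7: raw=0x1E007 flags P=1 W=1 U=1 S=0
  [1] read 0x1E idx=5: raw=0x5F002 flags P=0 W=1 U=0 S=0
  ✗ PAGE_NOT_PRESENT  [2 reads]
#3 VA=0x30006BD (r,kernel):
  [0] read 0x12 idx=24: raw=0x23000 flags P=0 W=0 U=0 S=0
  ✗ PAGE_NOT_PRESENT  [1 reads]
#4 VA=0x101C4D6 (r,kernel):
  [0] read 0x12 idx=8: raw=0x22007 flags P=1 W=1 U=1 S=0
  [1] read 0x22 idx=28: raw=0x23007 flags P=1 W=1 U=1 S=0
  ⇒ phys 0x234D6  [2 reads]

Access #4 PA: 0x234D6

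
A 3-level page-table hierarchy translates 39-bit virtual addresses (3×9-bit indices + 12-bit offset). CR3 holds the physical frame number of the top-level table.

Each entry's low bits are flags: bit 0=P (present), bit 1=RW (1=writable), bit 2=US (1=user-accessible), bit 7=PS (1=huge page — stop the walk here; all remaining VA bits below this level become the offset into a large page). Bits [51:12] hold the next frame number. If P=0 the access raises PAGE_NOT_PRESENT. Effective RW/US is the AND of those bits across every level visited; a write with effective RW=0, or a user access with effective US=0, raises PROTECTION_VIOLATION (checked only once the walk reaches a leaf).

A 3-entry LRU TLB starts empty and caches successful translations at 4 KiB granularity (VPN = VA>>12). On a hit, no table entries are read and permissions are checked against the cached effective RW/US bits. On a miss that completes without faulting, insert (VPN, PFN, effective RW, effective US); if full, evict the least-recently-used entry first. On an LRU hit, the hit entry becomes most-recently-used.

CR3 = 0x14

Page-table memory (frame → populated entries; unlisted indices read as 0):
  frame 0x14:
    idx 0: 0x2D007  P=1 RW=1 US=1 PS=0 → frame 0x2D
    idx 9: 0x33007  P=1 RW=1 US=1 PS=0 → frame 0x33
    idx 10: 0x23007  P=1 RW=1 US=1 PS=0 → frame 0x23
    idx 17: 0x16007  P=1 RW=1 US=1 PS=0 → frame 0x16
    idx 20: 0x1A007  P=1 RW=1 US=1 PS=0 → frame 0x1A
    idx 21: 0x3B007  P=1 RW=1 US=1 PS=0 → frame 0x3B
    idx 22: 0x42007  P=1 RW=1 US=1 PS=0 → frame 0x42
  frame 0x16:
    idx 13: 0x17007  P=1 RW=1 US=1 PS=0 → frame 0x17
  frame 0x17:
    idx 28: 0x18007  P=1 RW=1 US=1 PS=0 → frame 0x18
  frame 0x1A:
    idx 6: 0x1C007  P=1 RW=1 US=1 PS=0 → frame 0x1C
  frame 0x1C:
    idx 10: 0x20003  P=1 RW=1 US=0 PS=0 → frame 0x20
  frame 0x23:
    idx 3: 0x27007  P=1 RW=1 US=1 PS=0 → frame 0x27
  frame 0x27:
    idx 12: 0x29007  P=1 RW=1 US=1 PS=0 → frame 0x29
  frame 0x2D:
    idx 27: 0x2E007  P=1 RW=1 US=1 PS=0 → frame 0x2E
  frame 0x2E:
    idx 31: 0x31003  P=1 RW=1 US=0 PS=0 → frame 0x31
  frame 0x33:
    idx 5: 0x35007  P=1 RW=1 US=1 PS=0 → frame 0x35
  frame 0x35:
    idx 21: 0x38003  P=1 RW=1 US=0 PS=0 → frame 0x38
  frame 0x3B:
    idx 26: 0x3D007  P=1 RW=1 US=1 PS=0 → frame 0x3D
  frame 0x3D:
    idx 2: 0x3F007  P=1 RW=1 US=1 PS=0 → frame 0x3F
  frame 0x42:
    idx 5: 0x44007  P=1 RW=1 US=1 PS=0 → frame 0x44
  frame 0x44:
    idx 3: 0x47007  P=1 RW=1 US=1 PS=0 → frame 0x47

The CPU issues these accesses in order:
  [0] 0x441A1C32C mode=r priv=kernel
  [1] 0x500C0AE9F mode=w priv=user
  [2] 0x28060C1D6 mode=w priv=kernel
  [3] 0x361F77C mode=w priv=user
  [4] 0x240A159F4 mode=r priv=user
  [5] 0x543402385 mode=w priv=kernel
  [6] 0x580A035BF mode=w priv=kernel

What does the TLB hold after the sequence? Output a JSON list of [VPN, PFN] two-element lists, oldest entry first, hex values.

Per-access translation:
#0 VA=0x441A1C32C (r,kernel):
  L0 @0x14[17] → 0x16007  P=1,RW=1,US=1,PS=0
  L1 @0x16[13] → 0x17007  P=1,RW=1,US=1,PS=0
  L2 @0x17[28] → 0x18007  P=1,RW=1,US=1,PS=0
  ⇒ phys 0x1832C  [3 reads]
#1 VA=0x500C0AE9F (w,user):
  L0 @0x14[20] → 0x1A007  P=1,RW=1,US=1,PS=0
  L1 @0x1A[6] → 0x1C007  P=1,RW=1,US=1,PS=0
  L2 @0x1C[10] → 0x20003  P=1,RW=1,US=0,PS=0
  ✗ PROTECTION_VIOLATION  [3 reads]
#2 VA=0x28060C1D6 (w,kernel):
  L0 @0x14[10] → 0x23007  P=1,RW=1,US=1,PS=0
  L1 @0x23[3] → 0x27007  P=1,RW=1,US=1,PS=0
  L2 @0x27[12] → 0x29007  P=1,RW=1,US=1,PS=0
  ⇒ phys 0x291D6  [3 reads]
#3 VA=0x361F77C (w,user):
  L0 @0x14[0] → 0x2D007  P=1,RW=1,US=1,PS=0
  L1 @0x2D[27] → 0x2E007  P=1,RW=1,US=1,PS=0
  L2 @0x2E[31] → 0x31003  P=1,RW=1,US=0,PS=0
  ✗ PROTECTION_VIOLATION  [3 reads]
#4 VA=0x240A159F4 (r,user):
  L0 @0x14[9] → 0x33007  P=1,RW=1,US=1,PS=0
  L1 @0x33[5] → 0x35007  P=1,RW=1,US=1,PS=0
  L2 @0x35[21] → 0x38003  P=1,RW=1,US=0,PS=0
  ✗ PROTECTION_VIOLATION  [3 reads]
#5 VA=0x543402385 (w,kernel):
  L0 @0x14[21] → 0x3B007  P=1,RW=1,US=1,PS=0
  L1 @0x3B[26] → 0x3D007  P=1,RW=1,US=1,PS=0
  L2 @0x3D[2] → 0x3F007  P=1,RW=1,US=1,PS=0
  ⇒ phys 0x3F385  [3 reads]
#6 VA=0x580A035BF (w,kernel):
  L0 @0x14[22] → 0x42007  P=1,RW=1,US=1,PS=0
  L1 @0x42[5] → 0x44007  P=1,RW=1,US=1,PS=0
  L2 @0x44[3] → 0x47007  P=1,RW=1,US=1,PS=0
  ⇒ phys 0x475BF  [3 reads]

TLB: [["0x28060C", "0x29"], ["0x543402", "0x3F"], ["0x580A03", "0x47"]]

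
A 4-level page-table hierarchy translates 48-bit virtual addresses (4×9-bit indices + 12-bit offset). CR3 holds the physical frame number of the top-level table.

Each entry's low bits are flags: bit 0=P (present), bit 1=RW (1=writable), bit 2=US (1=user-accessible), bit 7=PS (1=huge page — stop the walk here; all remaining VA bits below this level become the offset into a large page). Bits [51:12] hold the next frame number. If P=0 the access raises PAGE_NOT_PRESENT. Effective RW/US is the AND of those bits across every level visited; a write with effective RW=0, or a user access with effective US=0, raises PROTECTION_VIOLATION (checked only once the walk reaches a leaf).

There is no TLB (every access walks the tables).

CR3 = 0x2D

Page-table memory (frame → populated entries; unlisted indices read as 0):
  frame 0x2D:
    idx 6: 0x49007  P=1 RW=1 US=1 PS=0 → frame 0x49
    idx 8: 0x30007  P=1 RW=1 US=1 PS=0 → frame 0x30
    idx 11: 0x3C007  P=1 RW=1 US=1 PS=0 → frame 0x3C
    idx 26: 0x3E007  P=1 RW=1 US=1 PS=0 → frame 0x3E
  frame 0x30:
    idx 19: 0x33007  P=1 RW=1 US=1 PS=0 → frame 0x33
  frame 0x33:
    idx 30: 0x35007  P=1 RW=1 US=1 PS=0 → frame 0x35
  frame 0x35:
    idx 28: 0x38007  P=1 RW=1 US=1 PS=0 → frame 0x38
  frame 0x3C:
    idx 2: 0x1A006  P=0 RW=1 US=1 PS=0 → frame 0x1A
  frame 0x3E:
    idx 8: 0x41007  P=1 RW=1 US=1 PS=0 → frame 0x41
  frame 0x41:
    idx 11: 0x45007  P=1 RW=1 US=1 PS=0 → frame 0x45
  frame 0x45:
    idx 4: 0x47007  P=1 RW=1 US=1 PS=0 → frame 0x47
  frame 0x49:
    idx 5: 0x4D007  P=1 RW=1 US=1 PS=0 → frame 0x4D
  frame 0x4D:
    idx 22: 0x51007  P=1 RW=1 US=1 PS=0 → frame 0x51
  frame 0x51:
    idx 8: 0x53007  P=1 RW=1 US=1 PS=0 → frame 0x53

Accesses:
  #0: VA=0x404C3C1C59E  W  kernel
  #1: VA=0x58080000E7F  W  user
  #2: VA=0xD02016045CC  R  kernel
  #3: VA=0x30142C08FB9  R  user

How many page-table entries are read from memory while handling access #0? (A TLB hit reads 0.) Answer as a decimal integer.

Per-access translation:
#0 VA=0x404C3C1C59E (w,kernel):
  lvl0: tbl 0x2D, slot 8 ⇒ 0x30007 (P1/RW1/US1/PS0)
  lvl1: tbl 0x30, slot 19 ⇒ 0x33007 (P1/RW1/US1/PS0)
  lvl2: tbl 0x33, slot 30 ⇒ 0x35007 (P1/RW1/US1/PS0)
  lvl3: tbl 0x35, slot 28 ⇒ 0x38007 (P1/RW1/US1/PS0)
  ✓ 0x3859E  — 4 lookups
#1 VA=0x58080000E7F (w,user):
  lvl0: tbl 0x2D, slot 11 ⇒ 0x3C007 (P1/RW1/US1/PS0)
  lvl1: tbl 0x3C, slot 2 ⇒ 0x1A006 (P0/RW1/US1/PS0)
  → PAGE_NOT_PRESENT  (2 entries read)
#2 VA=0xD02016045CC (r,kernel):
  lvl0: tbl 0x2D, slot 26 ⇒ 0x3E007 (P1/RW1/US1/PS0)
  lvl1: tbl 0x3E, slot 8 ⇒ 0x41007 (P1/RW1/US1/PS0)
  lvl2: tbl 0x41, slot 11 ⇒ 0x45007 (P1/RW1/US1/PS0)
  lvl3: tbl 0x45, slot 4 ⇒ 0x47007 (P1/RW1/US1/PS0)
  ✓ 0x475CC  — 4 lookups
#3 VA=0x30142C08FB9 (r,user):
  lvl0: tbl 0x2D, slot 6 ⇒ 0x49007 (P1/RW1/US1/PS0)
  lvl1: tbl 0x49, slot 5 ⇒ 0x4D007 (P1/RW1/US1/PS0)
  lvl2: tbl 0x4D, slot 22 ⇒ 0x51007 (P1/RW1/US1/PS0)
  lvl3: tbl 0x51, slot 8 ⇒ 0x53007 (P1/RW1/US1/PS0)
  ✓ 0x53FB9  — 4 lookups

Entries read for #0: 4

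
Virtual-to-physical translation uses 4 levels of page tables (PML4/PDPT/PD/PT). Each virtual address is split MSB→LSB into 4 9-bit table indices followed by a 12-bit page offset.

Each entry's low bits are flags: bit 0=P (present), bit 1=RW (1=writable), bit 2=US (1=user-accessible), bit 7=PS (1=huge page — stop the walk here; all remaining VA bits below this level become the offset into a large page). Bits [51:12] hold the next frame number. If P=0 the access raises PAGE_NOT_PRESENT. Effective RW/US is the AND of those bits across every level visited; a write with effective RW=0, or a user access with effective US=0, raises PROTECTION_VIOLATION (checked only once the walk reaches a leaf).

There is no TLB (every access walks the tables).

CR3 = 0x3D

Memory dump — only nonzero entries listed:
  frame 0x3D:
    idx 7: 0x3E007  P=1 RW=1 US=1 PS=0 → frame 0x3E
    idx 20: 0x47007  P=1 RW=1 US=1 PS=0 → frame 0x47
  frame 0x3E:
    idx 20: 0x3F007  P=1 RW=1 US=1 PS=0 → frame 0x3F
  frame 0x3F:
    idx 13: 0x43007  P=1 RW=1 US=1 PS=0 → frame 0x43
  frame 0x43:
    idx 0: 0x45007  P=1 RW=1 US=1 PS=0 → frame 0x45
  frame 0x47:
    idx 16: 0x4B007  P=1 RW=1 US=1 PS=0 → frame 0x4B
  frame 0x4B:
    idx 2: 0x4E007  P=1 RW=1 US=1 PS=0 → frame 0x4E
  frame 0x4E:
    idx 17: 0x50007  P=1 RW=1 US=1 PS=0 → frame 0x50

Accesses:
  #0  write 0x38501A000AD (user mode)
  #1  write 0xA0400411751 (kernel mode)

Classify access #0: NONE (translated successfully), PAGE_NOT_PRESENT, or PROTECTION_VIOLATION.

Walk each access:
#0 VA=0x38501A000AD (w,user):
  L0: frame=0x3D idx=7 entry=0x3E007 [P=1 RW=1 US=1 PS=0]
  L1: frame=0x3E idx=20 entry=0x3F007 [P=1 RW=1 US=1 PS=0]
  L2: frame=0x3F idx=13 entry=0x43007 [P=1 RW=1 US=1 PS=0]
  L3: frame=0x43 idx=0 entry=0x45007 [P=1 RW=1 US=1 PS=0]
  → PA=0x450AD  (4 entries read)
#1 VA=0xA0400411751 (w,kernel):
  L0: frame=0x3D idx=20 entry=0x47007 [P=1 RW=1 US=1 PS=0]
  L1: frame=0x47 idx=16 entry=0x4B007 [P=1 RW=1 US=1 PS=0]
  L2: frame=0x4B idx=2 entry=0x4E007 [P=1 RW=1 US=1 PS=0]
  L3: frame=0x4E idx=17 entry=0x50007 [P=1 RW=1 US=1 PS=0]
  → PA=0x50751  (4 entries read)

Access #0 fault: NONE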